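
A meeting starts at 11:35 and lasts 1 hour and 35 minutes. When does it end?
Starting time: 11:35
Adding 35 minutes to 35 minutes: 35 + 35 = 70 minutes = 1 hour and 10 minutes
Adding 1 hour: 11 + 1 + 1 (carry) = 13 - 12 = 1
Final time: 1:10

Final answer: 1:10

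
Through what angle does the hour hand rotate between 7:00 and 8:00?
The hour hand moves 0.5 degrees per minute.
Time elapsed: 8:00 - 7:00 = 60 minutes
Angular displacement: 60 x 0.5 = 30 degrees

Final answer: 30 degrees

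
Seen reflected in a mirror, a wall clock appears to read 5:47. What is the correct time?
Reflection across the vertical (12-6) axis maps a hand at angle A degrees to (360 - A) degrees, which sends a reading of T minutes past 12:00 to (720 - T) minutes past 12:00.
Mirror reads 5:47 = 347 minutes past 12:00.
Actual time: (720 - 347) mod 720 = 373 minutes = 6:13.

Final answer: 6:13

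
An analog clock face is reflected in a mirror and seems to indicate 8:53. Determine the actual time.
Reflection across the vertical (12-6) axis maps a hand at angle A degrees to (360 - A) degrees, which sends a reading of T minutes past 12:00 to (720 - T) minutes past 12:00.
Mirror reads 8:53 = 533 minutes past 12:00.
Actual time: (720 - 533) mod 720 = 187 minutes = 3:07.

Final answer: 3:07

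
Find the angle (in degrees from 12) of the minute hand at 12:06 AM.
The minute hand moves 6 degrees per minute.
At 12:06: 6 x 6 = 36 degrees

Final answer: 36 degrees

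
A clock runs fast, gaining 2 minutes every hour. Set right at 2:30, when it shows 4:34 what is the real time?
For every 60 true minutes, the faulty clock advances 62 minutes, so 1 faulty-clock minute corresponds to 60/62 true minutes.
From 2:30 to 4:34 on the faulty dial is 124 minutes.
True elapsed: 124 x 60/62 = 120 minutes = 2 hours.
True time: 2:30 + 2 hours = 4:30.

Final answer: 4:30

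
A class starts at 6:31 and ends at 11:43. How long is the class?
From 6:31 to 11:43:
(11 x 60 + 43) - (6 x 60 + 31) = 703 - 391 = 312 minutes
= 5 hours and 12 minutes

Final answer: 5 hours and 12 minutes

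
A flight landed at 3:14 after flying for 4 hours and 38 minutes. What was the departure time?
Starting time: 3:14 = 194 total minutes past 12:00
Subtracting: 4 hours and 38 minutes = 278 minutes
194 - 278 = -84 (negative, add 12 hours = 720) = 636 minutes
= 10 hours and 36 minutes past 12:00 = 10:36

Final answer: 10:36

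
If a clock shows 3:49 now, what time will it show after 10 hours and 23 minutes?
Starting time: 3:49
Adding 23 minutes to 49 minutes: 49 + 23 = 72 minutes = 1 hour and 12 minutes
Adding 10 hours: 3 + 10 + 1 (carry) = 14 - 12 = 2
Final time: 2:12

Final answer: 2:12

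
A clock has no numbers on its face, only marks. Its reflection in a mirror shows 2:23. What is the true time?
Reflection across the vertical (12-6) axis maps a hand at angle A degrees to (360 - A) degrees, which sends a reading of T minutes past 12:00 to (720 - T) minutes past 12:00.
Mirror reads 2:23 = 143 minutes past 12:00.
Actual time: (720 - 143) mod 720 = 577 minutes = 9:37.

Final answer: 9:37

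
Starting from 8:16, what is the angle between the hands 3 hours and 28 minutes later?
First find the time 3 hours and 28 minutes after 8:16.
Total minutes: 8 x 60 + 16 + 3 x 60 + 28 = 704.
704 mod 720 = 704 minutes = 11:44.
Now compute the angle at 11:44:
Hour hand: 11 x 30 + 44 x 0.5 = 352 degrees
Minute hand: 44 x 6 = 264 degrees
Difference: |352 - 264| = 88 degrees
The angle is 88 degrees

Final answer: 88 degrees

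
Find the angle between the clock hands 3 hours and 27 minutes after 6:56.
First find the time 3 hours and 27 minutes after 6:56.
Total minutes: 6 x 60 + 56 + 3 x 60 + 27 = 623.
623 mod 720 = 623 minutes = 10:23.
Now compute the angle at 10:23:
Hour hand: 10 x 30 + 23 x 0.5 = 311.5 degrees
Minute hand: 23 x 6 = 138 degrees
Difference: |311.5 - 138| = 173.5 degrees
The angle is 173.5 degrees

Final answer: 173.5 degrees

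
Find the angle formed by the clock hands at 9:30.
Hour hand position: 9 x 30 + 30 x 0.5 = 285 degrees
Minute hand position: 30 x 6 = 180 degrees
Difference: |285 - 180| = 105 degrees
The angle between the hands is 105 degrees

Final answer: 105 degrees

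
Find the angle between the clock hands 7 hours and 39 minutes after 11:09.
First find the time 7 hours and 39 minutes after 11:09.
Total minutes: 11 x 60 + 9 + 7 x 60 + 39 = 1128.
1128 mod 720 = 408 minutes = 6:48.
Now compute the angle at 6:48:
Hour hand: 6 x 30 + 48 x 0.5 = 204 degrees
Minute hand: 48 x 6 = 288 degrees
Difference: |204 - 288| = 84 degrees
The angle is 84 degrees

Final answer: 84 degrees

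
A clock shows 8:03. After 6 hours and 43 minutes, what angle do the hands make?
First find the time 6 hours and 43 minutes after 8:03.
Total minutes: 8 x 60 + 3 + 6 x 60 + 43 = 886.
886 mod 720 = 166 minutes = 2:46.
Now compute the angle at 2:46:
Hour hand: 2 x 30 + 46 x 0.5 = 83 degrees
Minute hand: 46 x 6 = 276 degrees
Difference: |83 - 276| = 193 degrees
Smaller angle: 360 - 193 = 167 degrees

Final answer: 167 degrees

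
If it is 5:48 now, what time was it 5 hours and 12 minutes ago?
Starting time: 5:48 = 348 total minutes past 12:00
Subtracting: 5 hours and 12 minutes = 312 minutes
348 - 312 = 36 minutes
= 36 minutes past 12:00 = 12:36

Final answer: 12:36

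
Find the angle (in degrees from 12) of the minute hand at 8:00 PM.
The minute hand moves 6 degrees per minute.
At 8:00: 0 x 6 = 0 degrees

Final answer: 0 degrees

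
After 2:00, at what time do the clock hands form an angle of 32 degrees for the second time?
At t minutes past 2:00, the hour hand is at 30 x 2 + 0.5t degrees and the minute hand is at 6t degrees.
The smaller angle between them is 32 degrees when |30H - 5.5t| = 32 or |30H - 5.5t| = 328.
With H = 2, solve 30 x 2 - 5.5t = +/- target for each target:
  t = (30 x 2 - 32) / 5.5 = 5.09
  t = (30 x 2 + 32) / 5.5 = 16.73
  t = (30 x 2 - 328) / 5.5 = -48.73 (outside (0, 60))
  t = (30 x 2 + 328) / 5.5 = 70.55 (outside (0, 60))
Valid solutions in (0, 60): {5.09, 16.73} minutes.
The second occurrence is t = 16.73 minutes.
The hands form a 32-degree angle at 16.73 minutes past 2:00.

Final answer: 16.73 minutes past 2:00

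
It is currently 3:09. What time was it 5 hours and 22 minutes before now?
Starting time: 3:09 = 189 total minutes past 12:00
Subtracting: 5 hours and 22 minutes = 322 minutes
189 - 322 = -133 (negative, add 12 hours = 720) = 587 minutes
= 9 hours and 47 minutes past 12:00 = 9:47

Final answer: 9:47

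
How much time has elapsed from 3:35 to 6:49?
From 3:35 to 6:49:
(6 x 60 + 49) - (3 x 60 + 35) = 409 - 215 = 194 minutes
= 3 hours and 14 minutes

Final answer: 3 hours and 14 minutes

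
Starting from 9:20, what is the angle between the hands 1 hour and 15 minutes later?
First find the time 1 hour and 15 minutes after 9:20.
Total minutes: 9 x 60 + 20 + 1 x 60 + 15 = 635.
635 mod 720 = 635 minutes = 10:35.
Now compute the angle at 10:35:
Hour hand: 10 x 30 + 35 x 0.5 = 317.5 degrees
Minute hand: 35 x 6 = 210 degrees
Difference: |317.5 - 210| = 107.5 degrees
The angle is 107.5 degrees

Final answer: 107.5 degrees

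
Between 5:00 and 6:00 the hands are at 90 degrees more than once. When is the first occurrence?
At t minutes past 5:00, the hour hand is at 30 x 5 + 0.5t degrees and the minute hand is at 6t degrees.
The smaller angle between them is 90 degrees when |30H - 5.5t| = 90 or |30H - 5.5t| = 270.
With H = 5, solve 30 x 5 - 5.5t = +/- target for each target:
  t = (30 x 5 - 90) / 5.5 = 10.91
  t = (30 x 5 + 90) / 5.5 = 43.64
  t = (30 x 5 - 270) / 5.5 = -21.82 (outside (0, 60))
  t = (30 x 5 + 270) / 5.5 = 76.36 (outside (0, 60))
Valid solutions in (0, 60): {10.91, 43.64} minutes.
The first occurrence is t = 10.91 minutes.
The hands form a 90-degree angle at 10.91 minutes past 5:00.

Final answer: 10.91 minutes past 5:00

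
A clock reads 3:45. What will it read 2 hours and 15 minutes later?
Starting time: 3:45
Adding 15 minutes to 45 minutes: 45 + 15 = 60 minutes = 1 hour
Adding 2 hours: 3 + 2 + 1 (carry) = 6
Final time: 6:00

Final answer: 6:00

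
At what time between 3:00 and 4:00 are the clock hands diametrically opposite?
For hands to be 180 degrees apart: |30H - 5.5t| = 180
With H = 3: t = (30 x 3 + 180)/5.5 = 49.09 or t = (30 x 3 - 180)/5.5 = -16.36
First valid solution (0 < t < 60): t = 49.09 minutes
The hands are opposite at 49.09 minutes past 3:00.

Final answer: 49.09 minutes past 3:00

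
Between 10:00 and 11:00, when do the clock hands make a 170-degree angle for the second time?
At t minutes past 10:00, the hour hand is at 30 x 10 + 0.5t degrees and the minute hand is at 6t degrees.
The smaller angle between them is 170 degrees when |30H - 5.5t| = 170 or |30H - 5.5t| = 190.
With H = 10, solve 30 x 10 - 5.5t = +/- target for each target:
  t = (30 x 10 - 170) / 5.5 = 23.64
  t = (30 x 10 + 170) / 5.5 = 85.45 (outside (0, 60))
  t = (30 x 10 - 190) / 5.5 = 20
  t = (30 x 10 + 190) / 5.5 = 89.09 (outside (0, 60))
Valid solutions in (0, 60): {20, 23.64} minutes.
The second occurrence is t = 23.64 minutes.
The hands form a 170-degree angle at 23.64 minutes past 10:00.

Final answer: 23.64 minutes past 10:00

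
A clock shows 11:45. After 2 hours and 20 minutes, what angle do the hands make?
First find the time 2 hours and 20 minutes after 11:45.
Total minutes: 11 x 60 + 45 + 2 x 60 + 20 = 845.
845 mod 720 = 125 minutes = 2:05.
Now compute the angle at 2:05:
Hour hand: 2 x 30 + 5 x 0.5 = 62.5 degrees
Minute hand: 5 x 6 = 30 degrees
Difference: |62.5 - 30| = 32.5 degrees
The angle is 32.5 degrees

Final answer: 32.5 degrees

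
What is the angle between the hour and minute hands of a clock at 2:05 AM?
Hour hand position: 2 x 30 + 5 x 0.5 = 62.5 degrees
Minute hand position: 5 x 6 = 30 degrees
Difference: |62.5 - 30| = 32.5 degrees
The angle between the hands is 32.5 degrees

Final answer: 32.5 degrees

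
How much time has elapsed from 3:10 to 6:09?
From 3:10 to 6:09:
(6 x 60 + 9) - (3 x 60 + 10) = 369 - 190 = 179 minutes
= 2 hours and 59 minutes

Final answer: 2 hours and 59 minutes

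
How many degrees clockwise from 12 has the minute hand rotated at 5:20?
The minute hand moves 6 degrees per minute.
At 5:20: 20 x 6 = 120 degrees

Final answer: 120 degrees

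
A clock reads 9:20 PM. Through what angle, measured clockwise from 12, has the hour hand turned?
The hour hand moves 30 degrees per hour and 0.5 degrees per minute.
At 9:20: (9) x 30 + 20 x 0.5 = 270 + 10 = 280 degrees

Final answer: 280 degrees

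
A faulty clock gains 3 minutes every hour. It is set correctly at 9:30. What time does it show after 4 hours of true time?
For every 60 true minutes, the faulty clock advances 60 + 3 = 63 minutes.
True elapsed: 4 hours = 240 minutes.
Faulty clock advances: 240 x 63/60 = 252 minutes (drift: 12 minutes ahead).
Shown time: 9:30 + 252 minutes = 1:42.

Final answer: 1:42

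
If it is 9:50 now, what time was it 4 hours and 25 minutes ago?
Starting time: 9:50 = 590 total minutes past 12:00
Subtracting: 4 hours and 25 minutes = 265 minutes
590 - 265 = 325 minutes
= 5 hours and 25 minutes past 12:00 = 5:25

Final answer: 5:25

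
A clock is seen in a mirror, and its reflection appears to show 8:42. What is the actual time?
Reflection across the vertical (12-6) axis maps a hand at angle A degrees to (360 - A) degrees, which sends a reading of T minutes past 12:00 to (720 - T) minutes past 12:00.
Mirror reads 8:42 = 522 minutes past 12:00.
Actual time: (720 - 522) mod 720 = 198 minutes = 3:18.

Final answer: 3:18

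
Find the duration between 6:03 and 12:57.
From 6:03 to 12:57:
(12 x 60 + 57) - (6 x 60 + 3) = 777 - 363 = 414 minutes
= 6 hours and 54 minutes

Final answer: 6 hours and 54 minutes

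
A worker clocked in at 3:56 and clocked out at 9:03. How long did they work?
From 3:56 to 9:03:
(9 x 60 + 3) - (3 x 60 + 56) = 543 - 236 = 307 minutes
= 5 hours and 7 minutes

Final answer: 5 hours and 7 minutes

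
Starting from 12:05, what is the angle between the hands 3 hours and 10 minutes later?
First find the time 3 hours and 10 minutes after 12:05.
Total minutes: 12 x 60 + 5 + 3 x 60 + 10 = 915.
915 mod 720 = 195 minutes = 3:15.
Now compute the angle at 3:15:
Hour hand: 3 x 30 + 15 x 0.5 = 97.5 degrees
Minute hand: 15 x 6 = 90 degrees
Difference: |97.5 - 90| = 7.5 degrees
The angle is 7.5 degrees

Final answer: 7.5 degrees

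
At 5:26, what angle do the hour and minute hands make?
Hour hand position: 5 x 30 + 26 x 0.5 = 163 degrees
Minute hand position: 26 x 6 = 156 degrees
Difference: |163 - 156| = 7 degrees
The angle between the hands is 7 degrees

Final answer: 7 degrees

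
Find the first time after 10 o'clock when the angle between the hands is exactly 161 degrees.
At t minutes past 10:00, the hour hand is at 30 x 10 + 0.5t degrees and the minute hand is at 6t degrees.
The smaller angle between them is 161 degrees when |30H - 5.5t| = 161 or |30H - 5.5t| = 199.
With H = 10, solve 30 x 10 - 5.5t = +/- target for each target:
  t = (30 x 10 - 161) / 5.5 = 25.27
  t = (30 x 10 + 161) / 5.5 = 83.82 (outside (0, 60))
  t = (30 x 10 - 199) / 5.5 = 18.36
  t = (30 x 10 + 199) / 5.5 = 90.73 (outside (0, 60))
Valid solutions in (0, 60): {18.36, 25.27} minutes.
The first occurrence is t = 18.36 minutes.
The hands form a 161-degree angle at 18.36 minutes past 10:00.

Final answer: 18.36 minutes past 10:00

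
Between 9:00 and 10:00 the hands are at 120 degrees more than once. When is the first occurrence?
At t minutes past 9:00, the hour hand is at 30 x 9 + 0.5t degrees and the minute hand is at 6t degrees.
The smaller angle between them is 120 degrees when |30H - 5.5t| = 120 or |30H - 5.5t| = 240.
With H = 9, solve 30 x 9 - 5.5t = +/- target for each target:
  t = (30 x 9 - 120) / 5.5 = 27.27
  t = (30 x 9 + 120) / 5.5 = 70.91 (outside (0, 60))
  t = (30 x 9 - 240) / 5.5 = 5.45
  t = (30 x 9 + 240) / 5.5 = 92.73 (outside (0, 60))
Valid solutions in (0, 60): {5.45, 27.27} minutes.
The first occurrence is t = 5.45 minutes.
The hands form a 120-degree angle at 5.45 minutes past 9:00.

Final answer: 5.45 minutes past 9:00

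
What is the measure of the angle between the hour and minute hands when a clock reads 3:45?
Hour hand position: 3 x 30 + 45 x 0.5 = 112.5 degrees
Minute hand position: 45 x 6 = 270 degrees
Difference: |112.5 - 270| = 157.5 degrees
The angle between the hands is 157.5 degrees

Final answer: 157.5 degrees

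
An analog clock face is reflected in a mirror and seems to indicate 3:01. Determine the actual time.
Reflection across the vertical (12-6) axis maps a hand at angle A degrees to (360 - A) degrees, which sends a reading of T minutes past 12:00 to (720 - T) minutes past 12:00.
Mirror reads 3:01 = 181 minutes past 12:00.
Actual time: (720 - 181) mod 720 = 539 minutes = 8:59.

Final answer: 8:59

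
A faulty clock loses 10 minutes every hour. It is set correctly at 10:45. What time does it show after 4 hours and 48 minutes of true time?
For every 60 true minutes, the faulty clock advances 60 - 10 = 50 minutes.
True elapsed: 4 hours and 48 minutes = 288 minutes.
Faulty clock advances: 288 x 50/60 = 240 minutes (drift: 48 minutes behind).
Shown time: 10:45 + 240 minutes = 2:45.

Final answer: 2:45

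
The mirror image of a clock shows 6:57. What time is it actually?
Reflection across the vertical (12-6) axis maps a hand at angle A degrees to (360 - A) degrees, which sends a reading of T minutes past 12:00 to (720 - T) minutes past 12:00.
Mirror reads 6:57 = 417 minutes past 12:00.
Actual time: (720 - 417) mod 720 = 303 minutes = 5:03.

Final answer: 5:03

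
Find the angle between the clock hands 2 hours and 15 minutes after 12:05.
First find the time 2 hours and 15 minutes after 12:05.
Total minutes: 12 x 60 + 5 + 2 x 60 + 15 = 860.
860 mod 720 = 140 minutes = 2:20.
Now compute the angle at 2:20:
Hour hand: 2 x 30 + 20 x 0.5 = 70 degrees
Minute hand: 20 x 6 = 120 degrees
Difference: |70 - 120| = 50 degrees
The angle is 50 degrees

Final answer: 50 degrees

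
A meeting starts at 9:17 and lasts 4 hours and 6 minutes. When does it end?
Starting time: 9:17
Adding 6 minutes to 17 minutes: 17 + 6 = 23 minutes
Adding 4 hours: 9 + 4 = 13 - 12 = 1
Final time: 1:23

Final answer: 1:23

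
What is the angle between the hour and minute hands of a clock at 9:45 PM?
Hour hand position: 9 x 30 + 45 x 0.5 = 292.5 degrees
Minute hand position: 45 x 6 = 270 degrees
Difference: |292.5 - 270| = 22.5 degrees
The angle between the hands is 22.5 degrees

Final answer: 22.5 degrees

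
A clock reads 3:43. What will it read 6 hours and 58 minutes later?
Starting time: 3:43
Adding 58 minutes to 43 minutes: 43 + 58 = 101 minutes = 1 hour and 41 minutes
Adding 6 hours: 3 + 6 + 1 (carry) = 10
Final time: 10:41

Final answer: 10:41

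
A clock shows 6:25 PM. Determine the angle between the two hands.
Hour hand position: 6 x 30 + 25 x 0.5 = 192.5 degrees
Minute hand position: 25 x 6 = 150 degrees
Difference: |192.5 - 150| = 42.5 degrees
The angle between the hands is 42.5 degrees

Final answer: 42.5 degrees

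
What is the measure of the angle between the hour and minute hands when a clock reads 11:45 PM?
Hour hand position: 11 x 30 + 45 x 0.5 = 352.5 degrees
Minute hand position: 45 x 6 = 270 degrees
Difference: |352.5 - 270| = 82.5 degrees
The angle between the hands is 82.5 degrees

Final answer: 82.5 degrees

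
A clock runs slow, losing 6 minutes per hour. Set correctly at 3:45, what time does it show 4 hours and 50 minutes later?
For every 60 true minutes, the faulty clock advances 60 - 6 = 54 minutes.
True elapsed: 4 hours and 50 minutes = 290 minutes.
Faulty clock advances: 290 x 54/60 = 261 minutes (drift: 29 minutes behind).
Shown time: 3:45 + 261 minutes = 8:06.

Final answer: 8:06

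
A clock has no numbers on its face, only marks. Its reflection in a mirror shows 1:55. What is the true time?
Reflection across the vertical (12-6) axis maps a hand at angle A degrees to (360 - A) degrees, which sends a reading of T minutes past 12:00 to (720 - T) minutes past 12:00.
Mirror reads 1:55 = 115 minutes past 12:00.
Actual time: (720 - 115) mod 720 = 605 minutes = 10:05.

Final answer: 10:05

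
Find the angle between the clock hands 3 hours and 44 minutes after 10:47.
First find the time 3 hours and 44 minutes after 10:47.
Total minutes: 10 x 60 + 47 + 3 x 60 + 44 = 871.
871 mod 720 = 151 minutes = 2:31.
Now compute the angle at 2:31:
Hour hand: 2 x 30 + 31 x 0.5 = 75.5 degrees
Minute hand: 31 x 6 = 186 degrees
Difference: |75.5 - 186| = 110.5 degrees
The angle is 110.5 degrees

Final answer: 110.5 degrees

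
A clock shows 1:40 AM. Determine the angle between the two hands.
Hour hand position: 1 x 30 + 40 x 0.5 = 50 degrees
Minute hand position: 40 x 6 = 240 degrees
Difference: |50 - 240| = 190 degrees
Since 190 > 180, the smaller angle is 360 - 190 = 170 degrees

Final answer: 170 degrees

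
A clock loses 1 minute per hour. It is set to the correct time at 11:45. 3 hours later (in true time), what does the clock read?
For every 60 true minutes, the faulty clock advances 60 - 1 = 59 minutes.
True elapsed: 3 hours = 180 minutes.
Faulty clock advances: 180 x 59/60 = 177 minutes (drift: 3 minutes behind).
Shown time: 11:45 + 177 minutes = 2:42.

Final answer: 2:42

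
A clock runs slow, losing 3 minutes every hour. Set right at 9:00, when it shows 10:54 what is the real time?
For every 60 true minutes, the faulty clock advances 57 minutes, so 1 faulty-clock minute corresponds to 60/57 true minutes.
From 9:00 to 10:54 on the faulty dial is 114 minutes.
True elapsed: 114 x 60/57 = 120 minutes = 2 hours.
True time: 9:00 + 2 hours = 11:00.

Final answer: 11:00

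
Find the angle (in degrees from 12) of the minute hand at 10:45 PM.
The minute hand moves 6 degrees per minute.
At 10:45: 45 x 6 = 270 degrees

Final answer: 270 degrees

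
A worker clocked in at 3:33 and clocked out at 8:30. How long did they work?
From 3:33 to 8:30:
(8 x 60 + 30) - (3 x 60 + 33) = 510 - 213 = 297 minutes
= 4 hours and 57 minutes

Final answer: 4 hours and 57 minutes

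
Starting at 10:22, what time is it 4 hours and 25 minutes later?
Starting time: 10:22
Adding 25 minutes to 22 minutes: 22 + 25 = 47 minutes
Adding 4 hours: 10 + 4 = 14 - 12 = 2
Final time: 2:47

Final answer: 2:47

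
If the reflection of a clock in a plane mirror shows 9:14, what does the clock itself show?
Reflection across the vertical (12-6) axis maps a hand at angle A degrees to (360 - A) degrees, which sends a reading of T minutes past 12:00 to (720 - T) minutes past 12:00.
Mirror reads 9:14 = 554 minutes past 12:00.
Actual time: (720 - 554) mod 720 = 166 minutes = 2:46.

Final answer: 2:46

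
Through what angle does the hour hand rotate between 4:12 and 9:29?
The hour hand moves 0.5 degrees per minute.
Time elapsed: 9:29 - 4:12 = 317 minutes
Angular displacement: 317 x 0.5 = 158.5 degrees

Final answer: 158.5 degrees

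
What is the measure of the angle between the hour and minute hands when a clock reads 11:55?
Hour hand position: 11 x 30 + 55 x 0.5 = 357.5 degrees
Minute hand position: 55 x 6 = 330 degrees
Difference: |357.5 - 330| = 27.5 degrees
The angle between the hands is 27.5 degrees

Final answer: 27.5 degrees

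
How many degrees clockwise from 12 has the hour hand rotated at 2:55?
The hour hand moves 30 degrees per hour and 0.5 degrees per minute.
At 2:55: (2) x 30 + 55 x 0.5 = 60 + 27.5 = 87.5 degrees

Final answer: 87.5 degrees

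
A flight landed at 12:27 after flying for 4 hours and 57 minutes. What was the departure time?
Starting time: 12:27 = 27 total minutes past 12:00
Subtracting: 4 hours and 57 minutes = 297 minutes
27 - 297 = -270 (negative, add 12 hours = 720) = 450 minutes
= 7 hours and 30 minutes past 12:00 = 7:30

Final answer: 7:30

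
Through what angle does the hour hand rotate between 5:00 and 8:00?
The hour hand moves 0.5 degrees per minute.
Time elapsed: 8:00 - 5:00 = 180 minutes
Angular displacement: 180 x 0.5 = 90 degrees

Final answer: 90 degrees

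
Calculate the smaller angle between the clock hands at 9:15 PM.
Hour hand position: 9 x 30 + 15 x 0.5 = 277.5 degrees
Minute hand position: 15 x 6 = 90 degrees
Difference: |277.5 - 90| = 187.5 degrees
Since 187.5 > 180, the smaller angle is 360 - 187.5 = 172.5 degrees

Final answer: 172.5 degrees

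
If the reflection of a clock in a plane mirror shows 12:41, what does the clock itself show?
Reflection across the vertical (12-6) axis maps a hand at angle A degrees to (360 - A) degrees, which sends a reading of T minutes past 12:00 to (720 - T) minutes past 12:00.
Mirror reads 12:41 = 41 minutes past 12:00.
Actual time: (720 - 41) mod 720 = 679 minutes = 11:19.

Final answer: 11:19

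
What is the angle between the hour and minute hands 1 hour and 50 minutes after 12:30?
First find the time 1 hour and 50 minutes after 12:30.
Total minutes: 12 x 60 + 30 + 1 x 60 + 50 = 860.
860 mod 720 = 140 minutes = 2:20.
Now compute the angle at 2:20:
Hour hand: 2 x 30 + 20 x 0.5 = 70 degrees
Minute hand: 20 x 6 = 120 degrees
Difference: |70 - 120| = 50 degrees
The angle is 50 degrees

Final answer: 50 degrees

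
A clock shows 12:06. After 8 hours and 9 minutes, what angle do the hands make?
First find the time 8 hours and 9 minutes after 12:06.
Total minutes: 12 x 60 + 6 + 8 x 60 + 9 = 1215.
1215 mod 720 = 495 minutes = 8:15.
Now compute the angle at 8:15:
Hour hand: 8 x 30 + 15 x 0.5 = 247.5 degrees
Minute hand: 15 x 6 = 90 degrees
Difference: |247.5 - 90| = 157.5 degrees
The angle is 157.5 degrees

Final answer: 157.5 degrees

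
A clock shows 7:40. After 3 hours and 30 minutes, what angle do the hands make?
First find the time 3 hours and 30 minutes after 7:40.
Total minutes: 7 x 60 + 40 + 3 x 60 + 30 = 670.
670 mod 720 = 670 minutes = 11:10.
Now compute the angle at 11:10:
Hour hand: 11 x 30 + 10 x 0.5 = 335 degrees
Minute hand: 10 x 6 = 60 degrees
Difference: |335 - 60| = 275 degrees
Smaller angle: 360 - 275 = 85 degrees

Final answer: 85 degrees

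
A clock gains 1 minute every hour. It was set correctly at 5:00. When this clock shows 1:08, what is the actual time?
For every 60 true minutes, the faulty clock advances 61 minutes, so 1 faulty-clock minute corresponds to 60/61 true minutes.
From 5:00 to 1:08 on the faulty dial is 488 minutes.
True elapsed: 488 x 60/61 = 480 minutes = 8 hours.
True time: 5:00 + 8 hours = 1:00.

Final answer: 1:00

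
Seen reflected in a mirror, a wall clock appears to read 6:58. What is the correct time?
Reflection across the vertical (12-6) axis maps a hand at angle A degrees to (360 - A) degrees, which sends a reading of T minutes past 12:00 to (720 - T) minutes past 12:00.
Mirror reads 6:58 = 418 minutes past 12:00.
Actual time: (720 - 418) mod 720 = 302 minutes = 5:02.

Final answer: 5:02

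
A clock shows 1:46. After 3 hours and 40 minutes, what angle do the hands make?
First find the time 3 hours and 40 minutes after 1:46.
Total minutes: 1 x 60 + 46 + 3 x 60 + 40 = 326.
326 mod 720 = 326 minutes = 5:26.
Now compute the angle at 5:26:
Hour hand: 5 x 30 + 26 x 0.5 = 163 degrees
Minute hand: 26 x 6 = 156 degrees
Difference: |163 - 156| = 7 degrees
The angle is 7 degrees

Final answer: 7 degrees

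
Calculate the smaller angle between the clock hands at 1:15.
Hour hand position: 1 x 30 + 15 x 0.5 = 37.5 degrees
Minute hand position: 15 x 6 = 90 degrees
Difference: |37.5 - 90| = 52.5 degrees
The angle between the hands is 52.5 degrees

Final answer: 52.5 degrees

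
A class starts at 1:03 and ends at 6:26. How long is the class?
From 1:03 to 6:26:
(6 x 60 + 26) - (1 x 60 + 3) = 386 - 63 = 323 minutes
= 5 hours and 23 minutes

Final answer: 5 hours and 23 minutes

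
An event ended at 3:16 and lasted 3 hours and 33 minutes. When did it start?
Starting time: 3:16 = 196 total minutes past 12:00
Subtracting: 3 hours and 33 minutes = 213 minutes
196 - 213 = -17 (negative, add 12 hours = 720) = 703 minutes
= 11 hours and 43 minutes past 12:00 = 11:43

Final answer: 11:43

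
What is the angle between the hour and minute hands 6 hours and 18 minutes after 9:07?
First find the time 6 hours and 18 minutes after 9:07.
Total minutes: 9 x 60 + 7 + 6 x 60 + 18 = 925.
925 mod 720 = 205 minutes = 3:25.
Now compute the angle at 3:25:
Hour hand: 3 x 30 + 25 x 0.5 = 102.5 degrees
Minute hand: 25 x 6 = 150 degrees
Difference: |102.5 - 150| = 47.5 degrees
The angle is 47.5 degrees

Final answer: 47.5 degrees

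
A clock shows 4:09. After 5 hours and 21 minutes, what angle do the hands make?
First find the time 5 hours and 21 minutes after 4:09.
Total minutes: 4 x 60 + 9 + 5 x 60 + 21 = 570.
570 mod 720 = 570 minutes = 9:30.
Now compute the angle at 9:30:
Hour hand: 9 x 30 + 30 x 0.5 = 285 degrees
Minute hand: 30 x 6 = 180 degrees
Difference: |285 - 180| = 105 degrees
The angle is 105 degrees

Final answer: 105 degrees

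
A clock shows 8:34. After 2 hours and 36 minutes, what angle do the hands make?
First find the time 2 hours and 36 minutes after 8:34.
Total minutes: 8 x 60 + 34 + 2 x 60 + 36 = 670.
670 mod 720 = 670 minutes = 11:10.
Now compute the angle at 11:10:
Hour hand: 11 x 30 + 10 x 0.5 = 335 degrees
Minute hand: 10 x 6 = 60 degrees
Difference: |335 - 60| = 275 degrees
Smaller angle: 360 - 275 = 85 degrees

Final answer: 85 degrees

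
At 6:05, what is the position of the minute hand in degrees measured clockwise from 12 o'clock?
The minute hand moves 6 degrees per minute.
At 6:05: 5 x 6 = 30 degrees

Final answer: 30 degrees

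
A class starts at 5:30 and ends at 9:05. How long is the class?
From 5:30 to 9:05:
(9 x 60 + 5) - (5 x 60 + 30) = 545 - 330 = 215 minutes
= 3 hours and 35 minutes

Final answer: 3 hours and 35 minutes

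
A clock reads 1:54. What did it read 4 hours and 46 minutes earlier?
Starting time: 1:54 = 114 total minutes past 12:00
Subtracting: 4 hours and 46 minutes = 286 minutes
114 - 286 = -172 (negative, add 12 hours = 720) = 548 minutes
= 9 hours and 8 minutes past 12:00 = 9:08

Final answer: 9:08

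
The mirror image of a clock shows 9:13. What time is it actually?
Reflection across the vertical (12-6) axis maps a hand at angle A degrees to (360 - A) degrees, which sends a reading of T minutes past 12:00 to (720 - T) minutes past 12:00.
Mirror reads 9:13 = 553 minutes past 12:00.
Actual time: (720 - 553) mod 720 = 167 minutes = 2:47.

Final answer: 2:47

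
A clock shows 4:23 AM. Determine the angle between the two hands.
Hour hand position: 4 x 30 + 23 x 0.5 = 131.5 degrees
Minute hand position: 23 x 6 = 138 degrees
Difference: |131.5 - 138| = 6.5 degrees
The angle between the hands is 6.5 degrees

Final answer: 6.5 degrees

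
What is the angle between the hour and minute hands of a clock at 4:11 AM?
Hour hand position: 4 x 30 + 11 x 0.5 = 125.5 degrees
Minute hand position: 11 x 6 = 66 degrees
Difference: |125.5 - 66| = 59.5 degrees
The angle between the hands is 59.5 degrees

Final answer: 59.5 degrees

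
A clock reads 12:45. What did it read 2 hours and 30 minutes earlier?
Starting time: 12:45 = 45 total minutes past 12:00
Subtracting: 2 hours and 30 minutes = 150 minutes
45 - 150 = -105 (negative, add 12 hours = 720) = 615 minutes
= 10 hours and 15 minutes past 12:00 = 10:15

Final answer: 10:15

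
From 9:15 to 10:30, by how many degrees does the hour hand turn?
The hour hand moves 0.5 degrees per minute.
Time elapsed: 10:30 - 9:15 = 75 minutes
Angular displacement: 75 x 0.5 = 37.5 degrees

Final answer: 37.5 degrees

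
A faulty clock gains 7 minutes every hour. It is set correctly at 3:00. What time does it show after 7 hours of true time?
For every 60 true minutes, the faulty clock advances 60 + 7 = 67 minutes.
True elapsed: 7 hours = 420 minutes.
Faulty clock advances: 420 x 67/60 = 469 minutes (drift: 49 minutes ahead).
Shown time: 3:00 + 469 minutes = 10:49.

Final answer: 10:49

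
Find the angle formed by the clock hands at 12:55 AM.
Hour hand position: 0 x 30 + 55 x 0.5 = 27.5 degrees
Minute hand position: 55 x 6 = 330 degrees
Difference: |27.5 - 330| = 302.5 degrees
Since 302.5 > 180, the smaller angle is 360 - 302.5 = 57.5 degrees

Final answer: 57.5 degrees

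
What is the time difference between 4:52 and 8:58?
From 4:52 to 8:58:
(8 x 60 + 58) - (4 x 60 + 52) = 538 - 292 = 246 minutes
= 4 hours and 6 minutes

Final answer: 4 hours and 6 minutes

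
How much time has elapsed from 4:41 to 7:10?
From 4:41 to 7:10:
(7 x 60 + 10) - (4 x 60 + 41) = 430 - 281 = 149 minutes
= 2 hours and 29 minutes

Final answer: 2 hours and 29 minutes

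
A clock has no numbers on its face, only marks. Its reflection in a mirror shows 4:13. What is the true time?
Reflection across the vertical (12-6) axis maps a hand at angle A degrees to (360 - A) degrees, which sends a reading of T minutes past 12:00 to (720 - T) minutes past 12:00.
Mirror reads 4:13 = 253 minutes past 12:00.
Actual time: (720 - 253) mod 720 = 467 minutes = 7:47.

Final answer: 7:47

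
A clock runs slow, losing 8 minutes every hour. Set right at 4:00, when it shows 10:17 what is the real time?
For every 60 true minutes, the faulty clock advances 52 minutes, so 1 faulty-clock minute corresponds to 60/52 true minutes.
From 4:00 to 10:17 on the faulty dial is 377 minutes.
True elapsed: 377 x 60/52 = 435 minutes = 7 hours and 15 minutes.
True time: 4:00 + 7 hours and 15 minutes = 11:15.

Final answer: 11:15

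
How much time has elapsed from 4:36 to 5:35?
From 4:36 to 5:35:
(5 x 60 + 35) - (4 x 60 + 36) = 335 - 276 = 59 minutes
= 59 minutes

Final answer: 59 minutes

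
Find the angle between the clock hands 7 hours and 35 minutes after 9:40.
First find the time 7 hours and 35 minutes after 9:40.
Total minutes: 9 x 60 + 40 + 7 x 60 + 35 = 1035.
1035 mod 720 = 315 minutes = 5:15.
Now compute the angle at 5:15:
Hour hand: 5 x 30 + 15 x 0.5 = 157.5 degrees
Minute hand: 15 x 6 = 90 degrees
Difference: |157.5 - 90| = 67.5 degrees
The angle is 67.5 degrees

Final answer: 67.5 degrees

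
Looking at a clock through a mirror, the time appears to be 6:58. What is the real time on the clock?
Reflection across the vertical (12-6) axis maps a hand at angle A degrees to (360 - A) degrees, which sends a reading of T minutes past 12:00 to (720 - T) minutes past 12:00.
Mirror reads 6:58 = 418 minutes past 12:00.
Actual time: (720 - 418) mod 720 = 302 minutes = 5:02.

Final answer: 5:02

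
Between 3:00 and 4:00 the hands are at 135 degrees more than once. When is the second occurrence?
At t minutes past 3:00, the hour hand is at 30 x 3 + 0.5t degrees and the minute hand is at 6t degrees.
The smaller angle between them is 135 degrees when |30H - 5.5t| = 135 or |30H - 5.5t| = 225.
With H = 3, solve 30 x 3 - 5.5t = +/- target for each target:
  t = (30 x 3 - 135) / 5.5 = -8.18 (outside (0, 60))
  t = (30 x 3 + 135) / 5.5 = 40.91
  t = (30 x 3 - 225) / 5.5 = -24.55 (outside (0, 60))
  t = (30 x 3 + 225) / 5.5 = 57.27
Valid solutions in (0, 60): {40.91, 57.27} minutes.
The second occurrence is t = 57.27 minutes.
The hands form a 135-degree angle at 57.27 minutes past 3:00.

Final answer: 57.27 minutes past 3:00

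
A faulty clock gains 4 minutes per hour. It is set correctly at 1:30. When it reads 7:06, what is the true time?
For every 60 true minutes, the faulty clock advances 64 minutes, so 1 faulty-clock minute corresponds to 60/64 true minutes.
From 1:30 to 7:06 on the faulty dial is 336 minutes.
True elapsed: 336 x 60/64 = 315 minutes = 5 hours and 15 minutes.
True time: 1:30 + 5 hours and 15 minutes = 6:45.

Final answer: 6:45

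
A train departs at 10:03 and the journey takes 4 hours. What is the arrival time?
Starting time: 10:03
Adding 0 minutes to 3 minutes: 3 + 0 = 3 minutes
Adding 4 hours: 10 + 4 = 14 - 12 = 2
Final time: 2:03

Final answer: 2:03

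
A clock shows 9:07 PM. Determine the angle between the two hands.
Hour hand position: 9 x 30 + 7 x 0.5 = 273.5 degrees
Minute hand position: 7 x 6 = 42 degrees
Difference: |273.5 - 42| = 231.5 degrees
Since 231.5 > 180, the smaller angle is 360 - 231.5 = 128.5 degrees

Final answer: 128.5 degrees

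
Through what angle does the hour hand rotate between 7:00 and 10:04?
The hour hand moves 0.5 degrees per minute.
Time elapsed: 10:04 - 7:00 = 184 minutes
Angular displacement: 184 x 0.5 = 92 degrees

Final answer: 92 degrees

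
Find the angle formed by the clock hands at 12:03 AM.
Hour hand position: 0 x 30 + 3 x 0.5 = 1.5 degrees
Minute hand position: 3 x 6 = 18 degrees
Difference: |1.5 - 18| = 16.5 degrees
The angle between the hands is 16.5 degrees

Final answer: 16.5 degrees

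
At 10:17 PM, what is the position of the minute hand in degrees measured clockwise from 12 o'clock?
The minute hand moves 6 degrees per minute.
At 10:17: 17 x 6 = 102 degrees

Final answer: 102 degrees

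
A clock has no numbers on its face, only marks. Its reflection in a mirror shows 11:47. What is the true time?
Reflection across the vertical (12-6) axis maps a hand at angle A degrees to (360 - A) degrees, which sends a reading of T minutes past 12:00 to (720 - T) minutes past 12:00.
Mirror reads 11:47 = 707 minutes past 12:00.
Actual time: (720 - 707) mod 720 = 13 minutes = 12:13.

Final answer: 12:13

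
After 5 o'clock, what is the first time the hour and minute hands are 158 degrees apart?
At t minutes past 5:00, the hour hand is at 30 x 5 + 0.5t degrees and the minute hand is at 6t degrees.
The smaller angle between them is 158 degrees when |30H - 5.5t| = 158 or |30H - 5.5t| = 202.
With H = 5, solve 30 x 5 - 5.5t = +/- target for each target:
  t = (30 x 5 - 158) / 5.5 = -1.45 (outside (0, 60))
  t = (30 x 5 + 158) / 5.5 = 56
  t = (30 x 5 - 202) / 5.5 = -9.45 (outside (0, 60))
  t = (30 x 5 + 202) / 5.5 = 64 (outside (0, 60))
Valid solutions in (0, 60): {56} minutes.
The first occurrence is t = 56 minutes.
The hands form a 158-degree angle at 56 minutes past 5:00.

Final answer: 56 minutes past 5:00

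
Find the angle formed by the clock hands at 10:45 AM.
Hour hand position: 10 x 30 + 45 x 0.5 = 322.5 degrees
Minute hand position: 45 x 6 = 270 degrees
Difference: |322.5 - 270| = 52.5 degrees
The angle between the hands is 52.5 degrees

Final answer: 52.5 degrees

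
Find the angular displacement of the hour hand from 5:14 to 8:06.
The hour hand moves 0.5 degrees per minute.
Time elapsed: 8:06 - 5:14 = 172 minutes
Angular displacement: 172 x 0.5 = 86 degrees

Final answer: 86 degrees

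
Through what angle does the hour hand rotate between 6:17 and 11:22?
The hour hand moves 0.5 degrees per minute.
Time elapsed: 11:22 - 6:17 = 305 minutes
Angular displacement: 305 x 0.5 = 152.5 degrees

Final answer: 152.5 degrees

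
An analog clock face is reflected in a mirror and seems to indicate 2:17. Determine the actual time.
Reflection across the vertical (12-6) axis maps a hand at angle A degrees to (360 - A) degrees, which sends a reading of T minutes past 12:00 to (720 - T) minutes past 12:00.
Mirror reads 2:17 = 137 minutes past 12:00.
Actual time: (720 - 137) mod 720 = 583 minutes = 9:43.

Final answer: 9:43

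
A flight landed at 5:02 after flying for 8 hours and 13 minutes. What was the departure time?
Starting time: 5:02 = 302 total minutes past 12:00
Subtracting: 8 hours and 13 minutes = 493 minutes
302 - 493 = -191 (negative, add 12 hours = 720) = 529 minutes
= 8 hours and 49 minutes past 12:00 = 8:49

Final answer: 8:49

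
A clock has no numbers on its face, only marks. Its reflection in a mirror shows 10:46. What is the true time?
Reflection across the vertical (12-6) axis maps a hand at angle A degrees to (360 - A) degrees, which sends a reading of T minutes past 12:00 to (720 - T) minutes past 12:00.
Mirror reads 10:46 = 646 minutes past 12:00.
Actual time: (720 - 646) mod 720 = 74 minutes = 1:14.

Final answer: 1:14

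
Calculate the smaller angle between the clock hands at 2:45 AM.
Hour hand position: 2 x 30 + 45 x 0.5 = 82.5 degrees
Minute hand position: 45 x 6 = 270 degrees
Difference: |82.5 - 270| = 187.5 degrees
Since 187.5 > 180, the smaller angle is 360 - 187.5 = 172.5 degrees

Final answer: 172.5 degrees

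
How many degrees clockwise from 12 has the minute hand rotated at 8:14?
The minute hand moves 6 degrees per minute.
At 8:14: 14 x 6 = 84 degrees

Final answer: 84 degrees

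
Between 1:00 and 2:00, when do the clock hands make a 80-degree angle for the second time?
At t minutes past 1:00, the hour hand is at 30 x 1 + 0.5t degrees and the minute hand is at 6t degrees.
The smaller angle between them is 80 degrees when |30H - 5.5t| = 80 or |30H - 5.5t| = 280.
With H = 1, solve 30 x 1 - 5.5t = +/- target for each target:
  t = (30 x 1 - 80) / 5.5 = -9.09 (outside (0, 60))
  t = (30 x 1 + 80) / 5.5 = 20
  t = (30 x 1 - 280) / 5.5 = -45.45 (outside (0, 60))
  t = (30 x 1 + 280) / 5.5 = 56.36
Valid solutions in (0, 60): {20, 56.36} minutes.
The second occurrence is t = 56.36 minutes.
The hands form a 80-degree angle at 56.36 minutes past 1:00.

Final answer: 56.36 minutes past 1:00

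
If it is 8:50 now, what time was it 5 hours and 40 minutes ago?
Starting time: 8:50 = 530 total minutes past 12:00
Subtracting: 5 hours and 40 minutes = 340 minutes
530 - 340 = 190 minutes
= 3 hours and 10 minutes past 12:00 = 3:10

Final answer: 3:10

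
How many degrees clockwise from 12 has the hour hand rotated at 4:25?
The hour hand moves 30 degrees per hour and 0.5 degrees per minute.
At 4:25: (4) x 30 + 25 x 0.5 = 120 + 12.5 = 132.5 degrees

Final answer: 132.5 degrees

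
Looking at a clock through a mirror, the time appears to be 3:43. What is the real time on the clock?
Reflection across the vertical (12-6) axis maps a hand at angle A degrees to (360 - A) degrees, which sends a reading of T minutes past 12:00 to (720 - T) minutes past 12:00.
Mirror reads 3:43 = 223 minutes past 12:00.
Actual time: (720 - 223) mod 720 = 497 minutes = 8:17.

Final answer: 8:17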